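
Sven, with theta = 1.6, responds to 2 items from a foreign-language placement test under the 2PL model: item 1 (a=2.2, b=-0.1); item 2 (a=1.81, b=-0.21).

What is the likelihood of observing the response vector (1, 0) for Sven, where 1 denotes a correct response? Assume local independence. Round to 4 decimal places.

P(theta) = 1 / (1 + exp(−a(theta − b)))
P_1 = 1/(1+e^{-3.7400}) = 0.9768
P_2 = 1/(1+e^{-3.2761}) = 0.9636
L = P_1 × (1−P_2) = 0.9768 × 0.0364 = 0.03556

0.0356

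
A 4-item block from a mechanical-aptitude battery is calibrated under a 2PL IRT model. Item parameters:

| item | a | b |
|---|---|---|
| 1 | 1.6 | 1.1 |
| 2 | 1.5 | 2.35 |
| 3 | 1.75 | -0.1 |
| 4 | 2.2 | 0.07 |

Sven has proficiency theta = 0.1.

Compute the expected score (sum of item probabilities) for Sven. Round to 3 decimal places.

1.304

P(theta) = 1 / (1 + exp(−a(theta − b)))
P_1 = 1/(1+e^{1.6000}) = 0.1680
P_2 = 1/(1+e^{3.3750}) = 0.0331
P_3 = 1/(1+e^{-0.3500}) = 0.5866
P_4 = 1/(1+e^{-0.0660}) = 0.5165
E[score] = 0.1680 + 0.0331 + 0.5866 + 0.5165 = 1.3042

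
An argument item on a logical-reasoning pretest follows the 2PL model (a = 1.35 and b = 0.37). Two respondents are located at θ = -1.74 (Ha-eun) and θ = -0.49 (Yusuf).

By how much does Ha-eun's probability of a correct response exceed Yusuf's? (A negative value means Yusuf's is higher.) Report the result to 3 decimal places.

P(θ) = 1 / (1 + exp(−a(θ − b)))
P(Ha-eun) = 0.0548  [exponent -2.8485]
P(Yusuf) = 0.2385  [exponent -1.1610]
Difference = 0.0548 − 0.2385 = -0.1837

-0.184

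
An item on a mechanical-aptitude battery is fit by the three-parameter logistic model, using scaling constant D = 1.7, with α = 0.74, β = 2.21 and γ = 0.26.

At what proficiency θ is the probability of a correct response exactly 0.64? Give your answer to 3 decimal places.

2.253

P(θ) = γ + (1 − γ) · 1 / (1 + exp(−D·α(θ − β)))
Remove guessing floor: (0.64 − 0.26)/(1 − 0.26) = 0.5135
logit = ln(0.5135/0.4865) = 0.0541
θ = β + logit/(1.7·α) = 2.21 + 0.0541/1.2580 = 2.2530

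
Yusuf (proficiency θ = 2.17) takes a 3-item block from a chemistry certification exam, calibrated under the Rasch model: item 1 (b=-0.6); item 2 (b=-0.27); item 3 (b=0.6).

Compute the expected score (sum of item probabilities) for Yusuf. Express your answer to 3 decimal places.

P(θ) = 1 / (1 + exp(−(θ − b)))
P_1 = 1/(1+e^{-2.7700}) = 0.9410
P_2 = 1/(1+e^{-2.4400}) = 0.9198
P_3 = 1/(1+e^{-1.5700}) = 0.8278
E[score] = 0.9410 + 0.9198 + 0.8278 = 2.6886

2.689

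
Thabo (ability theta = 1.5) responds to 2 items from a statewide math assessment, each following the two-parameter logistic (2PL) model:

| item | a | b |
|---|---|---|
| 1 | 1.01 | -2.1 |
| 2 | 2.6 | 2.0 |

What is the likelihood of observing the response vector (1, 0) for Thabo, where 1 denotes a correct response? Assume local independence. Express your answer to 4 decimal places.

P(theta) = 1 / (1 + exp(−a(theta − b)))
P_1 = 1/(1+e^{-3.6360}) = 0.9743
P_2 = 1/(1+e^{1.3000}) = 0.2142
L = P_1 × (1−P_2) = 0.9743 × 0.7858 = 0.76565

0.7657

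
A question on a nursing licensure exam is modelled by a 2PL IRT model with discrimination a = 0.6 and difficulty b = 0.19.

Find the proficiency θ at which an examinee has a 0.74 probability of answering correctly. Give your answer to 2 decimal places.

P(θ) = 1 / (1 + exp(−a(θ − b)))
logit = ln(0.7400/0.2600) = 1.0460
θ = b + logit/(a) = 0.19 + 1.0460/0.6000 = 1.9333

1.93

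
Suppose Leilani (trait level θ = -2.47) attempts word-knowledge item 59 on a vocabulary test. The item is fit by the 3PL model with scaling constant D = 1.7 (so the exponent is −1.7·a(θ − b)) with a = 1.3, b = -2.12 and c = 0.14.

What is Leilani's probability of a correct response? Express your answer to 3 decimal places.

0.412

P(θ) = c + (1 − c) · 1 / (1 + exp(−D·a(θ − b)))
Exponent: 1.7 × 1.3 × (-2.47 − (-2.12)) = -0.7735
1/(1 + e^{0.7735}) = 0.3157
P = 0.14 + 0.86 × 0.3157 = 0.4115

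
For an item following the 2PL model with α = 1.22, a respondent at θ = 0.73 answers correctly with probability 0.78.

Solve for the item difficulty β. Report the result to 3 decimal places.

P(θ) = 1 / (1 + exp(−α(θ − β)))
logit(0.78) = ln(0.78/0.22) = 1.2657
β = θ − logit/(α) = 0.73 − 1.2657/1.2200 = -0.3074

-0.307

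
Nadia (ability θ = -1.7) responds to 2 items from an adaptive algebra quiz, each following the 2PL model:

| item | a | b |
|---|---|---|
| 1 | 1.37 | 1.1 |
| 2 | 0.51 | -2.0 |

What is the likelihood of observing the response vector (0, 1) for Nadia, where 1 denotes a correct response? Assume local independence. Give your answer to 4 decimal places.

P(θ) = 1 / (1 + exp(−a(θ − b)))
P_1 = 1/(1+e^{3.8360}) = 0.0211
P_2 = 1/(1+e^{-0.1530}) = 0.5382
L = (1−P_1) × P_2 = 0.9789 × 0.5382 = 0.52681

0.5268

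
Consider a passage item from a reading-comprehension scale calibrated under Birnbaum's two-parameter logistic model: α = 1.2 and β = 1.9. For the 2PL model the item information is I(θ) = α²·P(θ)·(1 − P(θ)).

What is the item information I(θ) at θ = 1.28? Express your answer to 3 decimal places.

0.314

P = 1/(1+e^{0.7440}) = 0.3221
P(1−P) = 0.3221 × 0.6779 = 0.2184
I = α² × P(1−P) = 1.2² × 0.2184 = 0.31444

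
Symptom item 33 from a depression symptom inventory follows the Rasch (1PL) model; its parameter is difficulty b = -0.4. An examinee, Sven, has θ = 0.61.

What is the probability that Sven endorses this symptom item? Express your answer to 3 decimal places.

P(θ) = 1 / (1 + exp(−(θ − b)))
Exponent: (0.61 − (-0.4)) = 1.0100
1/(1 + e^{-1.0100}) = 0.7330
P = 0.7330

0.733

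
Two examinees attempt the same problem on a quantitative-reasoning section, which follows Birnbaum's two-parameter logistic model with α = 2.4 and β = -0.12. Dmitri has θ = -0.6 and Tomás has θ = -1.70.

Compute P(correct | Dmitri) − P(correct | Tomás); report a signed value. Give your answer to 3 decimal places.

0.218

P(θ) = 1 / (1 + exp(−α(θ − β)))
P(Dmitri) = 0.2401  [exponent -1.1520]
P(Tomás) = 0.0221  [exponent -3.7920]
Difference = 0.2401 − 0.0221 = 0.2181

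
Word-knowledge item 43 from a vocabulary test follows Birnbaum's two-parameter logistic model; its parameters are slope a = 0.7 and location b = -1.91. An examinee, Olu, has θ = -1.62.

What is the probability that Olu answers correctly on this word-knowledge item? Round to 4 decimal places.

0.5506

P(θ) = 1 / (1 + exp(−a(θ − b)))
Exponent: 0.7 × (-1.62 − (-1.91)) = 0.2030
1/(1 + e^{-0.2030}) = 0.5506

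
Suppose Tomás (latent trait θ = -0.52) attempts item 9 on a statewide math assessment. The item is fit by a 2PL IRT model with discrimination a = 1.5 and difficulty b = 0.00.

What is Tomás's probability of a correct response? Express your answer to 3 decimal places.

0.314

P(θ) = 1 / (1 + exp(−a(θ − b)))
Exponent: 1.5 × (-0.52 − 0.00) = -0.7800
1/(1 + e^{0.7800}) = 0.3143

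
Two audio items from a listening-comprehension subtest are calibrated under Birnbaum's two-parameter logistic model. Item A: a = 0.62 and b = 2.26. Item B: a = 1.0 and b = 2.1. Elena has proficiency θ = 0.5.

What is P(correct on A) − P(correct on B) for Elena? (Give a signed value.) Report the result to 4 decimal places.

P(θ) = 1 / (1 + exp(−a(θ − b)))
P_A = 0.2514
P_B = 0.1680
P_A − P_B = 0.0834

0.0834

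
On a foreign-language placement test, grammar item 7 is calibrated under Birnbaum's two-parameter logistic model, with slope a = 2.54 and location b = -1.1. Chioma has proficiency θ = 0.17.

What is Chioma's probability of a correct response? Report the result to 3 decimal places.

0.962

P(θ) = 1 / (1 + exp(−a(θ − b)))
Exponent: 2.54 × (0.17 − (-1.1)) = 3.2258
1/(1 + e^{-3.2258}) = 0.9618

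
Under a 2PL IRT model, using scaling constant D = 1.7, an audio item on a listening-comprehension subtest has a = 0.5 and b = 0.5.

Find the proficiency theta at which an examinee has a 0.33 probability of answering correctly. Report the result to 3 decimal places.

-0.333

P(theta) = 1 / (1 + exp(−D·a(theta − b)))
logit = ln(0.3300/0.6700) = -0.7082
theta = b + logit/(1.7·a) = 0.5 + (-0.7082)/0.8500 = -0.3332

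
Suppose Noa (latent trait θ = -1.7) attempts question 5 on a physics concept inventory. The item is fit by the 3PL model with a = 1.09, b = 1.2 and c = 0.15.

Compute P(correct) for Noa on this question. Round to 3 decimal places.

0.185

P(θ) = c + (1 − c) · 1 / (1 + exp(−a(θ − b)))
Exponent: 1.09 × (-1.7 − 1.2) = -3.1610
1/(1 + e^{3.1610}) = 0.0407
P = 0.15 + 0.85 × 0.0407 = 0.1846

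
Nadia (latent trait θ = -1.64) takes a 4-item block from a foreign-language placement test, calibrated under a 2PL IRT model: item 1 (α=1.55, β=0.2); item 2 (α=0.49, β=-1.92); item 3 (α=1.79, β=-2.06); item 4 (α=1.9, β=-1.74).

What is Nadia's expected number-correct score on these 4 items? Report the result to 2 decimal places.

1.82

P(θ) = 1 / (1 + exp(−α(θ − β)))
P_1 = 1/(1+e^{2.8520}) = 0.0546
P_2 = 1/(1+e^{-0.1372}) = 0.5342
P_3 = 1/(1+e^{-0.7518}) = 0.6796
P_4 = 1/(1+e^{-0.1900}) = 0.5474
E[score] = 0.0546 + 0.5342 + 0.6796 + 0.5474 = 1.8158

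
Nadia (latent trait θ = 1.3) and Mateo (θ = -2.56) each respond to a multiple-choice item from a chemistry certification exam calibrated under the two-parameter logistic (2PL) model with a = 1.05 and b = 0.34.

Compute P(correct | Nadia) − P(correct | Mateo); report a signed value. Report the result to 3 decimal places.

P(θ) = 1 / (1 + exp(−a(θ − b)))
P(Nadia) = 0.7326  [exponent 1.0080]
P(Mateo) = 0.0454  [exponent -3.0450]
Difference = 0.7326 − 0.0454 = 0.6872

0.687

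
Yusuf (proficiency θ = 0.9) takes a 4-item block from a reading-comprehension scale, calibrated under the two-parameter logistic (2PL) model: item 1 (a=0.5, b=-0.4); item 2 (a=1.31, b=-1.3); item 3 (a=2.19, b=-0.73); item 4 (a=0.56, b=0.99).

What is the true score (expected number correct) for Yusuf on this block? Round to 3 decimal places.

3.064

P(θ) = 1 / (1 + exp(−a(θ − b)))
P_1 = 1/(1+e^{-0.6500}) = 0.6570
P_2 = 1/(1+e^{-2.8820}) = 0.9469
P_3 = 1/(1+e^{-3.5697}) = 0.9726
P_4 = 1/(1+e^{0.0504}) = 0.4874
E[score] = 0.6570 + 0.9469 + 0.9726 + 0.4874 = 3.0640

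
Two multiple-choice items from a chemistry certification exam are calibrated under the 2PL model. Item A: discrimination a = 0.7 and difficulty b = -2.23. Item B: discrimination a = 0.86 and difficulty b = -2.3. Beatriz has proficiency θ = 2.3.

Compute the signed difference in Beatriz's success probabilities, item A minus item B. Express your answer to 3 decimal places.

P(θ) = 1 / (1 + exp(−a(θ − b)))
P_A = 0.9597
P_B = 0.9812
P_A − P_B = -0.0215

-0.021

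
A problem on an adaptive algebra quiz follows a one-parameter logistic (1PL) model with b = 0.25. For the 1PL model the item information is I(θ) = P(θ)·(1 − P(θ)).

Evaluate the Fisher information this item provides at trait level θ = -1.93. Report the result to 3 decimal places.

0.091

P = 1/(1+e^{2.1800}) = 0.1016
P(1−P) = 0.1016 × 0.8984 = 0.0912
I = P(1−P) = 0.09125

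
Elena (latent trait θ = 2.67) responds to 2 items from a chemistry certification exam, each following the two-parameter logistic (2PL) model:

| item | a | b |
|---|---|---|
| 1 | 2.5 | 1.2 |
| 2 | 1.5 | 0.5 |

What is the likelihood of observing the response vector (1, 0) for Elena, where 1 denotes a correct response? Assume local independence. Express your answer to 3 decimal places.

0.036

P(θ) = 1 / (1 + exp(−a(θ − b)))
P_1 = 1/(1+e^{-3.6750}) = 0.9753
P_2 = 1/(1+e^{-3.2550}) = 0.9629
L = P_1 × (1−P_2) = 0.9753 × 0.0371 = 0.03623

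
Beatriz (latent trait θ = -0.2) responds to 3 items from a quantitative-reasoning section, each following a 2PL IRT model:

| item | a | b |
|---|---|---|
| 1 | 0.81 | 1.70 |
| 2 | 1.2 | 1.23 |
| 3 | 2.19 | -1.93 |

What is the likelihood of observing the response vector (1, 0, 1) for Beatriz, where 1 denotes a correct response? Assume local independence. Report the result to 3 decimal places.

P(θ) = 1 / (1 + exp(−a(θ − b)))
P_1 = 1/(1+e^{1.5390}) = 0.1767
P_2 = 1/(1+e^{1.7160}) = 0.1524
P_3 = 1/(1+e^{-3.7887}) = 0.9779
L = P_1 × (1−P_2) × P_3 = 0.1767 × 0.8476 × 0.9779 = 0.14644

0.146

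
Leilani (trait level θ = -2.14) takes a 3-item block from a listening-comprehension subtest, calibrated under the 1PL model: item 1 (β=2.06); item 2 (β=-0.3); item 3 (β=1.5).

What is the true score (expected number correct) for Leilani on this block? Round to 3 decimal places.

P(θ) = 1 / (1 + exp(−(θ − β)))
P_1 = 1/(1+e^{4.2000}) = 0.0148
P_2 = 1/(1+e^{1.8400}) = 0.1371
P_3 = 1/(1+e^{3.6400}) = 0.0256
E[score] = 0.0148 + 0.1371 + 0.0256 = 0.1774

0.177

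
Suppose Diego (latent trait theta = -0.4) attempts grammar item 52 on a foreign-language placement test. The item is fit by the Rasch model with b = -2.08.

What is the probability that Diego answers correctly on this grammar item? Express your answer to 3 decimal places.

0.843

P(theta) = 1 / (1 + exp(−(theta − b)))
Exponent: (-0.4 − (-2.08)) = 1.6800
1/(1 + e^{-1.6800}) = 0.8429
P = 0.8429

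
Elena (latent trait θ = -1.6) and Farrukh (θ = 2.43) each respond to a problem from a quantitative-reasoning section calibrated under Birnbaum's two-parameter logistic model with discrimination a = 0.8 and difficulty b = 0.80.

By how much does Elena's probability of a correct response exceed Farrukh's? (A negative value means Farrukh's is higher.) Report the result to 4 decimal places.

-0.6586

P(θ) = 1 / (1 + exp(−a(θ − b)))
P(Elena) = 0.1279  [exponent -1.9200]
P(Farrukh) = 0.7865  [exponent 1.3040]
Difference = 0.1279 − 0.7865 = -0.6586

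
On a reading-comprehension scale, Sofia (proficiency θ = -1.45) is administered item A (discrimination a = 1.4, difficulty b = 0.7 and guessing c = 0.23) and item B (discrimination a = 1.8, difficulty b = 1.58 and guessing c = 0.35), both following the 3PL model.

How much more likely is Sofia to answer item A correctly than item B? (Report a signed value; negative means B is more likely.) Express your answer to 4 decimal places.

-0.0866

P(θ) = c + (1 − c) · 1 / (1 + exp(−a(θ − b)))
P_A = 0.2662
P_B = 0.3528
P_A − P_B = -0.0866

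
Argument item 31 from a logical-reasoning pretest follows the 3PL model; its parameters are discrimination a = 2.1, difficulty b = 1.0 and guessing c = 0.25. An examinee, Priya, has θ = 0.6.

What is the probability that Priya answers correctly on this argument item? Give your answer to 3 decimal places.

P(θ) = c + (1 − c) · 1 / (1 + exp(−a(θ − b)))
Exponent: 2.1 × (0.6 − 1.0) = -0.8400
1/(1 + e^{0.8400}) = 0.3015
P = 0.25 + 0.75 × 0.3015 = 0.4762

0.476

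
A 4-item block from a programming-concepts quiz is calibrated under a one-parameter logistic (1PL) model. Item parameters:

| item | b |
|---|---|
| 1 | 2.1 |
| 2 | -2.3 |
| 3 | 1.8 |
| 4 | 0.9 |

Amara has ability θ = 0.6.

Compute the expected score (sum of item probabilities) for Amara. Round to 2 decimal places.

1.79

P(θ) = 1 / (1 + exp(−(θ − b)))
P_1 = 1/(1+e^{1.5000}) = 0.1824
P_2 = 1/(1+e^{-2.9000}) = 0.9478
P_3 = 1/(1+e^{1.2000}) = 0.2315
P_4 = 1/(1+e^{0.3000}) = 0.4256
E[score] = 0.1824 + 0.9478 + 0.2315 + 0.4256 = 1.7873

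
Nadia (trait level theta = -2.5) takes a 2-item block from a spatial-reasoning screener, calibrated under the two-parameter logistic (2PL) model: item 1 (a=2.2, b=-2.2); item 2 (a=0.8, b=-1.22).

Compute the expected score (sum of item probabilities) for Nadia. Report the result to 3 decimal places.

P(theta) = 1 / (1 + exp(−a(theta − b)))
P_1 = 1/(1+e^{0.6600}) = 0.3407
P_2 = 1/(1+e^{1.0240}) = 0.2642
E[score] = 0.3407 + 0.2642 = 0.6050

0.605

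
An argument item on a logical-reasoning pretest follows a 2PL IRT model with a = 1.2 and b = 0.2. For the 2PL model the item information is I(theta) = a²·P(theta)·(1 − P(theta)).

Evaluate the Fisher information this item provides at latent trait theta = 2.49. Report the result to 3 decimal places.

0.081

P = 1/(1+e^{-2.7480}) = 0.9398
P(1−P) = 0.9398 × 0.0602 = 0.0566
I = a² × P(1−P) = 1.2² × 0.0566 = 0.08147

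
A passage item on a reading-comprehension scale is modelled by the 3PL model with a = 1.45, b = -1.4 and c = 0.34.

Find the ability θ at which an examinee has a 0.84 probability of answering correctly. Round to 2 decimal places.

-0.61

P(θ) = c + (1 − c) · 1 / (1 + exp(−a(θ − b)))
Remove guessing floor: (0.84 − 0.34)/(1 − 0.34) = 0.7576
logit = ln(0.7576/0.2424) = 1.1394
θ = b + logit/(a) = -1.4 + 1.1394/1.4500 = -0.6142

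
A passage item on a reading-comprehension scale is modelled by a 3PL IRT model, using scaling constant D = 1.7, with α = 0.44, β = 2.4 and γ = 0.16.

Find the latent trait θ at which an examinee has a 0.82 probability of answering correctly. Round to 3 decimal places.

4.137

P(θ) = γ + (1 − γ) · 1 / (1 + exp(−D·α(θ − β)))
Remove guessing floor: (0.82 − 0.16)/(1 − 0.16) = 0.7857
logit = ln(0.7857/0.2143) = 1.2993
θ = β + logit/(1.7·α) = 2.4 + 1.2993/0.7480 = 4.1370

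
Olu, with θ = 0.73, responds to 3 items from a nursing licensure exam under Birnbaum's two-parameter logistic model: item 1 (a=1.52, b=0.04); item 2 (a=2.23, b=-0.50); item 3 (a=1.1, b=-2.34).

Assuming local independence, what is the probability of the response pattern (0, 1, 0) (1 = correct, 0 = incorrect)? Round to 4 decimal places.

P(θ) = 1 / (1 + exp(−a(θ − b)))
P_1 = 1/(1+e^{-1.0488}) = 0.7405
P_2 = 1/(1+e^{-2.7429}) = 0.9395
P_3 = 1/(1+e^{-3.3770}) = 0.9670
L = (1−P_1) × P_2 × (1−P_3) = 0.2595 × 0.9395 × 0.0330 = 0.00805

0.0080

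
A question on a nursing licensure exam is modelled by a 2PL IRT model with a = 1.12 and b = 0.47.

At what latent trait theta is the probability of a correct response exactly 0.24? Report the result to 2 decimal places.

-0.56

P(theta) = 1 / (1 + exp(−a(theta − b)))
logit = ln(0.2400/0.7600) = -1.1527
theta = b + logit/(a) = 0.47 + (-1.1527)/1.1200 = -0.5592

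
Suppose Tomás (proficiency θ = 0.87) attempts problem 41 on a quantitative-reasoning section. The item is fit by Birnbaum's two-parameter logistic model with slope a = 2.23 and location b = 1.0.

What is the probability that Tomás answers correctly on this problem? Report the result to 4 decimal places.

0.4280

P(θ) = 1 / (1 + exp(−a(θ − b)))
Exponent: 2.23 × (0.87 − 1.0) = -0.2899
1/(1 + e^{0.2899}) = 0.4280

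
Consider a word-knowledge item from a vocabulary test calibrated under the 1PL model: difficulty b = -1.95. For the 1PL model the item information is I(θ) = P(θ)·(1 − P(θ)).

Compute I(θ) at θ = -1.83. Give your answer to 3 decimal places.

P = 1/(1+e^{-0.1200}) = 0.5300
P(1−P) = 0.5300 × 0.4700 = 0.2491
I = P(1−P) = 0.24910

0.249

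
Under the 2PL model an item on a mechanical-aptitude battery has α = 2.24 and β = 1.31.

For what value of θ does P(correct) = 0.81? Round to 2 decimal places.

P(θ) = 1 / (1 + exp(−α(θ − β)))
logit = ln(0.8100/0.1900) = 1.4500
θ = β + logit/(α) = 1.31 + 1.4500/2.2400 = 1.9573

1.96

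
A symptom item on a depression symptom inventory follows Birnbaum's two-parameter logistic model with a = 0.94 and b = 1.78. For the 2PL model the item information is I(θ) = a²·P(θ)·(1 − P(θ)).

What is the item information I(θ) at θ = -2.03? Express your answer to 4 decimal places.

P = 1/(1+e^{3.5814}) = 0.0271
P(1−P) = 0.0271 × 0.9729 = 0.0263
I = a² × P(1−P) = 0.94² × 0.0263 = 0.02328

0.0233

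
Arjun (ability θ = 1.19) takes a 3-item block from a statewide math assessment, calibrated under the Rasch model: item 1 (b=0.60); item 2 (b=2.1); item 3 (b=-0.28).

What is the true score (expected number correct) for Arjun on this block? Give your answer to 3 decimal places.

P(θ) = 1 / (1 + exp(−(θ − b)))
P_1 = 1/(1+e^{-0.5900}) = 0.6434
P_2 = 1/(1+e^{0.9100}) = 0.2870
P_3 = 1/(1+e^{-1.4700}) = 0.8131
E[score] = 0.6434 + 0.2870 + 0.8131 = 1.7434

1.743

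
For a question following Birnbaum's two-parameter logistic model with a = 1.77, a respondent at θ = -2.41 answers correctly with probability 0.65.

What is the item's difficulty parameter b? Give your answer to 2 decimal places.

-2.76

P(θ) = 1 / (1 + exp(−a(θ − b)))
logit(0.65) = ln(0.65/0.35) = 0.6190
b = θ − logit/(a) = -2.41 − 0.6190/1.7700 = -2.7597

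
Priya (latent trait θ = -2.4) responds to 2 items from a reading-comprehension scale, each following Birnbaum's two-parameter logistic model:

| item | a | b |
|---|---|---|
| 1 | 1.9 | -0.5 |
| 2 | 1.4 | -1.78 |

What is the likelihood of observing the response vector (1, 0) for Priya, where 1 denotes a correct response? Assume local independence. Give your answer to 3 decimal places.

0.019

P(θ) = 1 / (1 + exp(−a(θ − b)))
P_1 = 1/(1+e^{3.6100}) = 0.0263
P_2 = 1/(1+e^{0.8680}) = 0.2957
L = P_1 × (1−P_2) = 0.0263 × 0.7043 = 0.01855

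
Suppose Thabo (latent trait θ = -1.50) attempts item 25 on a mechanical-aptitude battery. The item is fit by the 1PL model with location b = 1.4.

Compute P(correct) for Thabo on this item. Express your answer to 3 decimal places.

P(θ) = 1 / (1 + exp(−(θ − b)))
Exponent: (-1.50 − 1.4) = -2.9000
1/(1 + e^{2.9000}) = 0.0522
P = 0.0522

0.052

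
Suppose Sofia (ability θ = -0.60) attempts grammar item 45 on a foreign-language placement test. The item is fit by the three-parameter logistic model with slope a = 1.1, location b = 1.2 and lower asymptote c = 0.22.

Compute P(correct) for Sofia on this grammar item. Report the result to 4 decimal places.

0.3146

P(θ) = c + (1 − c) · 1 / (1 + exp(−a(θ − b)))
Exponent: 1.1 × (-0.60 − 1.2) = -1.9800
1/(1 + e^{1.9800}) = 0.1213
P = 0.22 + 0.78 × 0.1213 = 0.3146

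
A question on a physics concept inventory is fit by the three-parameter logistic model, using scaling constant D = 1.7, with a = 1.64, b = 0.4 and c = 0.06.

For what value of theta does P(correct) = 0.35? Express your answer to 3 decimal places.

P(theta) = c + (1 − c) · 1 / (1 + exp(−D·a(theta − b)))
Remove guessing floor: (0.35 − 0.06)/(1 − 0.06) = 0.3085
logit = ln(0.3085/0.6915) = -0.8071
theta = b + logit/(1.7·a) = 0.4 + (-0.8071)/2.7880 = 0.1105

0.111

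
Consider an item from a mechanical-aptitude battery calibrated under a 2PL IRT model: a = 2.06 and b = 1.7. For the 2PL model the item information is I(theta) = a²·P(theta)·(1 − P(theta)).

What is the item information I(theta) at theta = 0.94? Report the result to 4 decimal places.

0.6067

P = 1/(1+e^{1.5656}) = 0.1728
P(1−P) = 0.1728 × 0.8272 = 0.1430
I = a² × P(1−P) = 2.06² × 0.1430 = 0.60670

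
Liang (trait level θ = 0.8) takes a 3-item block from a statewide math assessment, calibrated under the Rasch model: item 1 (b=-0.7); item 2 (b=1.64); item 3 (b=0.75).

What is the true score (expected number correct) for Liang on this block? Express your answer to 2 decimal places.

P(θ) = 1 / (1 + exp(−(θ − b)))
P_1 = 1/(1+e^{-1.5000}) = 0.8176
P_2 = 1/(1+e^{0.8400}) = 0.3015
P_3 = 1/(1+e^{-0.0500}) = 0.5125
E[score] = 0.8176 + 0.3015 + 0.5125 = 1.6316

1.63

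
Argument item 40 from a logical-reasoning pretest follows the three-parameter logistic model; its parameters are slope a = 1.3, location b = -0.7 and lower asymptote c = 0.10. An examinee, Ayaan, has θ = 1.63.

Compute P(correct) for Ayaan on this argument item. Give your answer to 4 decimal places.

P(θ) = c + (1 − c) · 1 / (1 + exp(−a(θ − b)))
Exponent: 1.3 × (1.63 − (-0.7)) = 3.0290
1/(1 + e^{-3.0290}) = 0.9539
P = 0.10 + 0.90 × 0.9539 = 0.9585

0.9585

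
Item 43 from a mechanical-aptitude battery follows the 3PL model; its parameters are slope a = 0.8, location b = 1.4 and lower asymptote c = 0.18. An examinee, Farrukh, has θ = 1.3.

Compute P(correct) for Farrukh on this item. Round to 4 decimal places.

0.5736

P(θ) = c + (1 − c) · 1 / (1 + exp(−a(θ − b)))
Exponent: 0.8 × (1.3 − 1.4) = -0.0800
1/(1 + e^{0.0800}) = 0.4800
P = 0.18 + 0.82 × 0.4800 = 0.5736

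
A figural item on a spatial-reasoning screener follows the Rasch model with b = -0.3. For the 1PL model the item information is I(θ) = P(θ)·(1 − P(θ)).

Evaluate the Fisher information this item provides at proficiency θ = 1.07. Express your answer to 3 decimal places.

P = 1/(1+e^{-1.3700}) = 0.7974
P(1−P) = 0.7974 × 0.2026 = 0.1616
I = P(1−P) = 0.16157

0.162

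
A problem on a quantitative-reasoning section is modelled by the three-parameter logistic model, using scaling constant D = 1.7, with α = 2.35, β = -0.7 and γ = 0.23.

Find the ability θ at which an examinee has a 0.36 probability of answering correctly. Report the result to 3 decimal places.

-1.099

P(θ) = γ + (1 − γ) · 1 / (1 + exp(−D·α(θ − β)))
Remove guessing floor: (0.36 − 0.23)/(1 − 0.23) = 0.1688
logit = ln(0.1688/0.8312) = -1.5939
θ = β + logit/(1.7·α) = -0.7 + (-1.5939)/3.9950 = -1.0990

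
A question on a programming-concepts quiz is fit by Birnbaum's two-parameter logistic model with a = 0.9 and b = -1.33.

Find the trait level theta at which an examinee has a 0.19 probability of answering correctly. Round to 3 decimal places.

-2.941

P(theta) = 1 / (1 + exp(−a(theta − b)))
logit = ln(0.1900/0.8100) = -1.4500
theta = b + logit/(a) = -1.33 + (-1.4500)/0.9000 = -2.9411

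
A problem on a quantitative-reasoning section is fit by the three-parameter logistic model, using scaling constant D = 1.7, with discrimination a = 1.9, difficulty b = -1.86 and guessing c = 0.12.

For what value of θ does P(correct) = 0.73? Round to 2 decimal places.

-1.61

P(θ) = c + (1 − c) · 1 / (1 + exp(−D·a(θ − b)))
Remove guessing floor: (0.73 − 0.12)/(1 − 0.12) = 0.6932
logit = ln(0.6932/0.3068) = 0.8150
θ = b + logit/(1.7·a) = -1.86 + 0.8150/3.2300 = -1.6077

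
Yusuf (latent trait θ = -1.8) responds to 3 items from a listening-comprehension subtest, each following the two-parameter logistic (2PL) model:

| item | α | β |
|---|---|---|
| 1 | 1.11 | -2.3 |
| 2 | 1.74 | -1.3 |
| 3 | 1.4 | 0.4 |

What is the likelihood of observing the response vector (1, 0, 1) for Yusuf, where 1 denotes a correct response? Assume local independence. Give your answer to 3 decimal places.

0.020

P(θ) = 1 / (1 + exp(−α(θ − β)))
P_1 = 1/(1+e^{-0.5550}) = 0.6353
P_2 = 1/(1+e^{0.8700}) = 0.2953
P_3 = 1/(1+e^{3.0800}) = 0.0439
L = P_1 × (1−P_2) × P_3 = 0.6353 × 0.7047 × 0.0439 = 0.01967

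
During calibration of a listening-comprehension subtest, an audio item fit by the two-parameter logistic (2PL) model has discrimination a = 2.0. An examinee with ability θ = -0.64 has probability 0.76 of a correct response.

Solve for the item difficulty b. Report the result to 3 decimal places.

P(θ) = 1 / (1 + exp(−a(θ − b)))
logit(0.76) = ln(0.76/0.24) = 1.1527
b = θ − logit/(a) = -0.64 − 1.1527/2.0000 = -1.2163

-1.216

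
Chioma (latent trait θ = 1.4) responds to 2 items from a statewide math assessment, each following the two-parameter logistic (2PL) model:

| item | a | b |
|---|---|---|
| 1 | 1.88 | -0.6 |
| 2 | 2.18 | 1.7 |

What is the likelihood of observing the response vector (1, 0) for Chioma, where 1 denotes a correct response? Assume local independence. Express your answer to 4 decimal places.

P(θ) = 1 / (1 + exp(−a(θ − b)))
P_1 = 1/(1+e^{-3.7600}) = 0.9772
P_2 = 1/(1+e^{0.6540}) = 0.3421
L = P_1 × (1−P_2) = 0.9772 × 0.6579 = 0.64294

0.6429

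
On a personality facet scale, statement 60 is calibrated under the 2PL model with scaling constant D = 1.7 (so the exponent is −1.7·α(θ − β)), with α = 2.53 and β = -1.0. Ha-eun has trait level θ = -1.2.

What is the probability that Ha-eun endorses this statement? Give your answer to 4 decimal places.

P(θ) = 1 / (1 + exp(−D·α(θ − β)))
Exponent: 1.7 × 2.53 × (-1.2 − (-1.0)) = -0.8602
1/(1 + e^{0.8602}) = 0.2973
P = 0.2973

0.2973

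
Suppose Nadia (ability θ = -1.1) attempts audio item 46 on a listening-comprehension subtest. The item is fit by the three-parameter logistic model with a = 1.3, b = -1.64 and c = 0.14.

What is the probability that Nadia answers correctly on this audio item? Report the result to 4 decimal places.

0.7150

P(θ) = c + (1 − c) · 1 / (1 + exp(−a(θ − b)))
Exponent: 1.3 × (-1.1 − (-1.64)) = 0.7020
1/(1 + e^{-0.7020}) = 0.6686
P = 0.14 + 0.86 × 0.6686 = 0.7150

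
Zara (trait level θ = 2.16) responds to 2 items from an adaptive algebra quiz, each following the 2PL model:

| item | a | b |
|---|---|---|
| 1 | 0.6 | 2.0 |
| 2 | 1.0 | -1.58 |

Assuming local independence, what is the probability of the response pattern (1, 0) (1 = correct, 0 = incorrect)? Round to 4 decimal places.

P(θ) = 1 / (1 + exp(−a(θ − b)))
P_1 = 1/(1+e^{-0.0960}) = 0.5240
P_2 = 1/(1+e^{-3.7400}) = 0.9768
L = P_1 × (1−P_2) = 0.5240 × 0.0232 = 0.01216

0.0122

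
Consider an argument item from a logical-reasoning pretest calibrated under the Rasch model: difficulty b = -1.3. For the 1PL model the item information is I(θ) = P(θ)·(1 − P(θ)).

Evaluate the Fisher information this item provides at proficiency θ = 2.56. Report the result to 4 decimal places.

0.0202

P = 1/(1+e^{-3.8600}) = 0.9794
P(1−P) = 0.9794 × 0.0206 = 0.0202
I = P(1−P) = 0.02021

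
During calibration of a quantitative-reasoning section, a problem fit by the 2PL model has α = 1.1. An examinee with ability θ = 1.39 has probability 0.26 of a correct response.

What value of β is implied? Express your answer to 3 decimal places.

P(θ) = 1 / (1 + exp(−α(θ − β)))
logit(0.26) = ln(0.26/0.74) = -1.0460
β = θ − logit/(α) = 1.39 − (-1.0460)/1.1000 = 2.3409

2.341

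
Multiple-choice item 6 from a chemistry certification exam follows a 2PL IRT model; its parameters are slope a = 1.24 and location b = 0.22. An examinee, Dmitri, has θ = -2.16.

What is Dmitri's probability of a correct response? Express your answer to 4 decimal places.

P(θ) = 1 / (1 + exp(−a(θ − b)))
Exponent: 1.24 × (-2.16 − 0.22) = -2.9512
1/(1 + e^{2.9512}) = 0.0497

0.0497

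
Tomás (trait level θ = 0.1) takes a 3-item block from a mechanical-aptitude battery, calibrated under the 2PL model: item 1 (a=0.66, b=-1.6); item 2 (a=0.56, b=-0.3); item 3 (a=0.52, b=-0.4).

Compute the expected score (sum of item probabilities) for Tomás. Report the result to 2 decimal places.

1.87

P(θ) = 1 / (1 + exp(−a(θ − b)))
P_1 = 1/(1+e^{-1.1220}) = 0.7544
P_2 = 1/(1+e^{-0.2240}) = 0.5558
P_3 = 1/(1+e^{-0.2600}) = 0.5646
E[score] = 0.7544 + 0.5558 + 0.5646 = 1.8748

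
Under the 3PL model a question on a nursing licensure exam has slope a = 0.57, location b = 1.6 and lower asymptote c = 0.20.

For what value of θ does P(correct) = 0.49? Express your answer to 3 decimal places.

0.610

P(θ) = c + (1 − c) · 1 / (1 + exp(−a(θ − b)))
Remove guessing floor: (0.49 − 0.20)/(1 − 0.20) = 0.3625
logit = ln(0.3625/0.6375) = -0.5645
θ = b + logit/(a) = 1.6 + (-0.5645)/0.5700 = 0.6096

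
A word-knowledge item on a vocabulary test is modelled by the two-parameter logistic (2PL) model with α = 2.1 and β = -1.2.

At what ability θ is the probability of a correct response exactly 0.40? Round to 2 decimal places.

-1.39

P(θ) = 1 / (1 + exp(−α(θ − β)))
logit = ln(0.4000/0.6000) = -0.4055
θ = β + logit/(α) = -1.2 + (-0.4055)/2.1000 = -1.3931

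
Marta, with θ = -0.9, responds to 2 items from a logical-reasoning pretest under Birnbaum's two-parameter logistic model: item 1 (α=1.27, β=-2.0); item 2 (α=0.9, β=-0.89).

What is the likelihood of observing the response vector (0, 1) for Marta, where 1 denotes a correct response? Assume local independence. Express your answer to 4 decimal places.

0.0987

P(θ) = 1 / (1 + exp(−α(θ − β)))
P_1 = 1/(1+e^{-1.3970}) = 0.8017
P_2 = 1/(1+e^{0.0090}) = 0.4978
L = (1−P_1) × P_2 = 0.1983 × 0.4978 = 0.09870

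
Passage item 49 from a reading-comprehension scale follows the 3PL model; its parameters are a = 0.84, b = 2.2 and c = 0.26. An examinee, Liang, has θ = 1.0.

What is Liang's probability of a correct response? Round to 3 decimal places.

0.458

P(θ) = c + (1 − c) · 1 / (1 + exp(−a(θ − b)))
Exponent: 0.84 × (1.0 − 2.2) = -1.0080
1/(1 + e^{1.0080}) = 0.2674
P = 0.26 + 0.74 × 0.2674 = 0.4579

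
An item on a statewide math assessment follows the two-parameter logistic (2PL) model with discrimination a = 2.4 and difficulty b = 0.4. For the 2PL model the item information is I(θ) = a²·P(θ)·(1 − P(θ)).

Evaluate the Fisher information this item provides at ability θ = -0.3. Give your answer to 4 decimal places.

0.7627

P = 1/(1+e^{1.6800}) = 0.1571
P(1−P) = 0.1571 × 0.8429 = 0.1324
I = a² × P(1−P) = 2.4² × 0.1324 = 0.76272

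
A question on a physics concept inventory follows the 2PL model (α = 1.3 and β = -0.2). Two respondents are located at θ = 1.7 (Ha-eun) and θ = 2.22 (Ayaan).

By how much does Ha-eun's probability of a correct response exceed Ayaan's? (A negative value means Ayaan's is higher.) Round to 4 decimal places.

P(θ) = 1 / (1 + exp(−α(θ − β)))
P(Ha-eun) = 0.9220  [exponent 2.4700]
P(Ayaan) = 0.9588  [exponent 3.1460]
Difference = 0.9220 − 0.9588 = -0.0367

-0.0367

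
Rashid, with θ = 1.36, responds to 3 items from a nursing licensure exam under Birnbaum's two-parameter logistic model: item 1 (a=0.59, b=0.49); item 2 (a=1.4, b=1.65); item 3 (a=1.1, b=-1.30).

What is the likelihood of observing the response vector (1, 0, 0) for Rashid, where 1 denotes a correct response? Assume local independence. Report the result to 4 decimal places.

P(θ) = 1 / (1 + exp(−a(θ − b)))
P_1 = 1/(1+e^{-0.5133}) = 0.6256
P_2 = 1/(1+e^{0.4060}) = 0.3999
P_3 = 1/(1+e^{-2.9260}) = 0.9491
L = P_1 × (1−P_2) × (1−P_3) = 0.6256 × 0.6001 × 0.0509 = 0.01910

0.0191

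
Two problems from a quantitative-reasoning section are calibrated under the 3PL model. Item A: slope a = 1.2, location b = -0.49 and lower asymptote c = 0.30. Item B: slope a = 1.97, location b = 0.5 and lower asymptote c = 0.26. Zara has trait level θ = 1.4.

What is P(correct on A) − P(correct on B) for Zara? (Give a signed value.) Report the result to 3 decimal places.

0.042

P(θ) = c + (1 − c) · 1 / (1 + exp(−a(θ − b)))
P_A = 0.9343
P_B = 0.8926
P_A − P_B = 0.0418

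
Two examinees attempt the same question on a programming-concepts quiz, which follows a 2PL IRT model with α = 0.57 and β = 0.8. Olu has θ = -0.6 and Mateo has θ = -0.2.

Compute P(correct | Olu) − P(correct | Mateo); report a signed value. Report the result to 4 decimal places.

P(θ) = 1 / (1 + exp(−α(θ − β)))
P(Olu) = 0.3105  [exponent -0.7980]
P(Mateo) = 0.3612  [exponent -0.5700]
Difference = 0.3105 − 0.3612 = -0.0508

-0.0508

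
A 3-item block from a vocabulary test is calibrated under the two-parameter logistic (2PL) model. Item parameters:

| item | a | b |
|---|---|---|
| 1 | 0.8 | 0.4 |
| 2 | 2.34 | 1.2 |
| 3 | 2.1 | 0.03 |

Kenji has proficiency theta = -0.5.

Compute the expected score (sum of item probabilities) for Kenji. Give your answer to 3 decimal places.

P(theta) = 1 / (1 + exp(−a(theta − b)))
P_1 = 1/(1+e^{0.7200}) = 0.3274
P_2 = 1/(1+e^{3.9780}) = 0.0184
P_3 = 1/(1+e^{1.1130}) = 0.2473
E[score] = 0.3274 + 0.0184 + 0.2473 = 0.5931

0.593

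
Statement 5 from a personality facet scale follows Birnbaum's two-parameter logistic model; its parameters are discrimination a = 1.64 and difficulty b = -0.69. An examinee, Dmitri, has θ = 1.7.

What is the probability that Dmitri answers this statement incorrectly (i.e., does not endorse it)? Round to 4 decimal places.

P(θ) = 1 / (1 + exp(−a(θ − b)))
Exponent: 1.64 × (1.7 − (-0.69)) = 3.9196
1/(1 + e^{-3.9196}) = 0.9805
P(incorrect) = 1 − 0.9805 = 0.0195

0.0195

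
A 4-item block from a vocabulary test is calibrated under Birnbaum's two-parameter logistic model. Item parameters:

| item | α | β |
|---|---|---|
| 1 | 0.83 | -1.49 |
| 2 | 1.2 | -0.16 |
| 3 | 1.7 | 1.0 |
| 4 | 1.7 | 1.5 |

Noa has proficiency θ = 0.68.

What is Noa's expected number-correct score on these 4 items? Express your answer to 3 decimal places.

P(θ) = 1 / (1 + exp(−α(θ − β)))
P_1 = 1/(1+e^{-1.8011}) = 0.8583
P_2 = 1/(1+e^{-1.0080}) = 0.7326
P_3 = 1/(1+e^{0.5440}) = 0.3673
P_4 = 1/(1+e^{1.3940}) = 0.1988
E[score] = 0.8583 + 0.7326 + 0.3673 + 0.1988 = 2.1569

2.157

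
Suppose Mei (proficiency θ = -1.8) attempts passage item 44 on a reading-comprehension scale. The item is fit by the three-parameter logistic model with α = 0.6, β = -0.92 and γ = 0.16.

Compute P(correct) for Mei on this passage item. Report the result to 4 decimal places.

0.4716

P(θ) = γ + (1 − γ) · 1 / (1 + exp(−α(θ − β)))
Exponent: 0.6 × (-1.8 − (-0.92)) = -0.5280
1/(1 + e^{0.5280}) = 0.3710
P = 0.16 + 0.84 × 0.3710 = 0.4716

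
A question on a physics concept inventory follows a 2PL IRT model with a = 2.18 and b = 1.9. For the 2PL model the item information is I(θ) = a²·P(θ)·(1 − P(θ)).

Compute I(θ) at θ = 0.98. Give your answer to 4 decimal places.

0.4968

P = 1/(1+e^{2.0056}) = 0.1186
P(1−P) = 0.1186 × 0.8814 = 0.1045
I = a² × P(1−P) = 2.18² × 0.1045 = 0.49685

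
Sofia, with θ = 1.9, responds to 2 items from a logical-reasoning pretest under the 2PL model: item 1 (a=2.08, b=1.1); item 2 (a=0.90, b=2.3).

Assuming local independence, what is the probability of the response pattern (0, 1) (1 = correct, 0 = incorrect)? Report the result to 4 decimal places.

P(θ) = 1 / (1 + exp(−a(θ − b)))
P_1 = 1/(1+e^{-1.6640}) = 0.8408
P_2 = 1/(1+e^{0.3600}) = 0.4110
L = (1−P_1) × P_2 = 0.1592 × 0.4110 = 0.06544

0.0654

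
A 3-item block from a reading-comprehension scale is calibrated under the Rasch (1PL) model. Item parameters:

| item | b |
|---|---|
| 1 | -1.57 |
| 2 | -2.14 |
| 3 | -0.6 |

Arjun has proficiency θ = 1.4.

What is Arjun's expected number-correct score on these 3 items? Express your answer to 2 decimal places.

2.80

P(θ) = 1 / (1 + exp(−(θ − b)))
P_1 = 1/(1+e^{-2.9700}) = 0.9512
P_2 = 1/(1+e^{-3.5400}) = 0.9718
P_3 = 1/(1+e^{-2.0000}) = 0.8808
E[score] = 0.9512 + 0.9718 + 0.8808 = 2.8038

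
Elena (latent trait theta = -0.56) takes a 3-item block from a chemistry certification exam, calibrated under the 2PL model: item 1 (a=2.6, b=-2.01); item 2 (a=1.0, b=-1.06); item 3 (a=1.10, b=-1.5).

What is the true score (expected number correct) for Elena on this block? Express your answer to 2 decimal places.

2.34

P(theta) = 1 / (1 + exp(−a(theta − b)))
P_1 = 1/(1+e^{-3.7700}) = 0.9775
P_2 = 1/(1+e^{-0.5000}) = 0.6225
P_3 = 1/(1+e^{-1.0340}) = 0.7377
E[score] = 0.9775 + 0.6225 + 0.7377 = 2.3376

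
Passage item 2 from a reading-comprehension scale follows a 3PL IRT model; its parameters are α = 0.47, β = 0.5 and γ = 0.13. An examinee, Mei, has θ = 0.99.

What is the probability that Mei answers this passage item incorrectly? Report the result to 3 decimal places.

0.385

P(θ) = γ + (1 − γ) · 1 / (1 + exp(−α(θ − β)))
Exponent: 0.47 × (0.99 − 0.5) = 0.2303
1/(1 + e^{-0.2303}) = 0.5573
P = 0.13 + 0.87 × 0.5573 = 0.6149
P(incorrect) = 1 − 0.6149 = 0.3851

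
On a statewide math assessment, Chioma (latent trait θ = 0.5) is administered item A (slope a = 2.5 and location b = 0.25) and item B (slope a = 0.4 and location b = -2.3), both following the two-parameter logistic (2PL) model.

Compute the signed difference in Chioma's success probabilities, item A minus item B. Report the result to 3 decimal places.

P(θ) = 1 / (1 + exp(−a(θ − b)))
P_A = 0.6514
P_B = 0.7540
P_A − P_B = -0.1026

-0.103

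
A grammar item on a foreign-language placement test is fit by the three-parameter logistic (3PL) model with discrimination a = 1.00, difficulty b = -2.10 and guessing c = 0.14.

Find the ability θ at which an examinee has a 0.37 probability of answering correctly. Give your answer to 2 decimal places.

P(θ) = c + (1 − c) · 1 / (1 + exp(−a(θ − b)))
Remove guessing floor: (0.37 − 0.14)/(1 − 0.14) = 0.2674
logit = ln(0.2674/0.7326) = -1.0076
θ = b + logit/(a) = -2.10 + (-1.0076)/1.0000 = -3.1076

-3.11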